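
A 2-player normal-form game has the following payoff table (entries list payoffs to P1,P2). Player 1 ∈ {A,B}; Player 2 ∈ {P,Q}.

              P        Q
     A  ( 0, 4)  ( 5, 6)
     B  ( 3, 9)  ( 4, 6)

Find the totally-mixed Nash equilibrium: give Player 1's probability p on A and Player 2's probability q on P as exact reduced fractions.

P1 indiff ⇒ q·0+(1-q)·5 = q·3+(1-q)·4 ⇒ q(-3) = (1-q)(-1) ⇒ q = 1/4
P2 indiff ⇒ p·4+(1-p)·9 = p·6+(1-p)·6 ⇒ p(-2) = (1-p)(-3) ⇒ p = 3/5

P1 mixes 3/5 on A; P2 mixes 1/4 on P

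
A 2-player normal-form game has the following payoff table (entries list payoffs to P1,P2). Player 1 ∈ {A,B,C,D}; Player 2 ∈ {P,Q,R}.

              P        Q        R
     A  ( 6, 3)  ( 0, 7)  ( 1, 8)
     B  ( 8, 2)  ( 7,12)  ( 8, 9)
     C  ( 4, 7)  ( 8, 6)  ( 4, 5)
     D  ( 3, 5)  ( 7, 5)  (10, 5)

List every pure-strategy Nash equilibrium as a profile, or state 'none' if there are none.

NE set: (D,R)

(A,P): not NE [P1→B gives 8>6; P2→R gives 8>3]
(A,Q): not NE [P1→C gives 8>0; P2→R gives 8>7]
(A,R): not NE [P1→D gives 10>1]
(B,P): not NE [P2→Q gives 12>2]
(B,Q): not NE [P1→C gives 8>7]
(B,R): not NE [P1→D gives 10>8; P2→Q gives 12>9]
(C,P): not NE [P1→B gives 8>4]
(C,Q): not NE [P2→P gives 7>6]
(C,R): not NE [P1→D gives 10>4; P2→P gives 7>5]
(D,P): not NE [P1→B gives 8>3]
(D,Q): not NE [P1→C gives 8>7]
(D,R): NE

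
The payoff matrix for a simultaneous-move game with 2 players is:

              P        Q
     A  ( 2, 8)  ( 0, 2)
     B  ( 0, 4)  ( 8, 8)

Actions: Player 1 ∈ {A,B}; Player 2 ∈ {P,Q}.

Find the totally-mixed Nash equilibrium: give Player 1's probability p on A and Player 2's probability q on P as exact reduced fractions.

p=2/5, q=4/5

P1 indiff ⇒ q·2+(1-q)·0 = q·0+(1-q)·8 ⇒ q(2) = (1-q)(8) ⇒ q = 4/5
P2 indiff ⇒ p·8+(1-p)·4 = p·2+(1-p)·8 ⇒ p(6) = (1-p)(4) ⇒ p = 2/5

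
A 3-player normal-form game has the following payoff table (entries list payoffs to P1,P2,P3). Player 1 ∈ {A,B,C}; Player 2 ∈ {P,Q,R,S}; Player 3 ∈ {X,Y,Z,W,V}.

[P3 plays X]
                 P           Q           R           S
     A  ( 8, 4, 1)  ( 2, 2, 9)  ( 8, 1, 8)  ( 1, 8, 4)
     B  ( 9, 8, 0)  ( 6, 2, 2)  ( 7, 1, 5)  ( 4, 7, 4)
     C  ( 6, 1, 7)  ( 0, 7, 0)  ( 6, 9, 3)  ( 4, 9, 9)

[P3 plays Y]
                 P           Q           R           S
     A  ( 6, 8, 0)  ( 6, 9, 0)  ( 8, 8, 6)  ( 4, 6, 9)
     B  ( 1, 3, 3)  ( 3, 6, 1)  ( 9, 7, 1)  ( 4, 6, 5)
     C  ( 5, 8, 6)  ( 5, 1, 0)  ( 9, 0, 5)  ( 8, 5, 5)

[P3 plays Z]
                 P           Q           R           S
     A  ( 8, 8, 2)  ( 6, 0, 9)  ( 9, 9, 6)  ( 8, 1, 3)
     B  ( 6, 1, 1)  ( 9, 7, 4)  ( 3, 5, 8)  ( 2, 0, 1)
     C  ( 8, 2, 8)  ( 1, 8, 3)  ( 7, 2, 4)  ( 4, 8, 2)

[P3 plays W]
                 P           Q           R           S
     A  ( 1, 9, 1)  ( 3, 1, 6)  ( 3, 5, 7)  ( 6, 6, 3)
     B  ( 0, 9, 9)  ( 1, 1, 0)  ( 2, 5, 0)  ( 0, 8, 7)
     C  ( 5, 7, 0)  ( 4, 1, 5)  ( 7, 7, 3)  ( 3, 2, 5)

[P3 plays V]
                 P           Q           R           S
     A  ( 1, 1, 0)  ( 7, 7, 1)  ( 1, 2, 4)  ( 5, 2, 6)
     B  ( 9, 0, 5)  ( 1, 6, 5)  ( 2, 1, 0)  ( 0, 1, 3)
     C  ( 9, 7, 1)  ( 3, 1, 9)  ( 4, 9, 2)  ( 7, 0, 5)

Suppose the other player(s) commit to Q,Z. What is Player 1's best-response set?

argmax u_1 = {B}

u_1(A vs Q,Z) = 6
u_1(B vs Q,Z) = 9
u_1(C vs Q,Z) = 1
max payoff 9 at {B}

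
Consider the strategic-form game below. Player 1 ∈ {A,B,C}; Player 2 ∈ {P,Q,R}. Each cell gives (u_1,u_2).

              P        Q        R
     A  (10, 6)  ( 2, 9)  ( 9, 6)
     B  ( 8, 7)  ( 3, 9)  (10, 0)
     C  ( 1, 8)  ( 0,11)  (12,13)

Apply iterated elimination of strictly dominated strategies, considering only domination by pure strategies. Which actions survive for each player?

P2 drop P (Q beats it: A:9>6 B:9>7 C:11>8)
P1 drop A (B beats it: Q:3>2 R:10>9)
P1→{B,C} P2→{Q,R}

IESDS → P1:{B,C} P2:{Q,R}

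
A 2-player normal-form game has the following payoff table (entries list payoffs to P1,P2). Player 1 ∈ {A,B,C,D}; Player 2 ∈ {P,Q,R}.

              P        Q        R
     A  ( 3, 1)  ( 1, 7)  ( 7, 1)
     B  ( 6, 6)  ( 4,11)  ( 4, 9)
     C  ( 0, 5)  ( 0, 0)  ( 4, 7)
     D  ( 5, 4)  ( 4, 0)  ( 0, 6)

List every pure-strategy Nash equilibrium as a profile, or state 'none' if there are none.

(A,P): not NE [P1→B gives 6>3; P2→Q gives 7>1]
(A,Q): not NE [P1→D gives 4>1]
(A,R): not NE [P2→Q gives 7>1]
(B,P): not NE [P2→Q gives 11>6]
(B,Q): NE
(B,R): not NE [P1→A gives 7>4; P2→Q gives 11>9]
(C,P): not NE [P1→B gives 6>0; P2→R gives 7>5]
(C,Q): not NE [P1→D gives 4>0; P2→R gives 7>0]
(C,R): not NE [P1→A gives 7>4]
(D,P): not NE [P1→B gives 6>5; P2→R gives 6>4]
(D,Q): not NE [P2→R gives 6>0]
(D,R): not NE [P1→A gives 7>0]

PSNE = {(B,Q)}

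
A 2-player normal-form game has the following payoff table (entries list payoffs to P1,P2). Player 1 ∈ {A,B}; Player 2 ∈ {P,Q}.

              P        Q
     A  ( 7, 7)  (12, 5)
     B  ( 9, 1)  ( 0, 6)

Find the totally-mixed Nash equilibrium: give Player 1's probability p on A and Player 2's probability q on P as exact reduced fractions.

P1 mixes 5/7 on A; P2 mixes 6/7 on P

P1 indiff ⇒ q·7+(1-q)·12 = q·9+(1-q)·0 ⇒ q(-2) = (1-q)(-12) ⇒ q = 6/7
P2 indiff ⇒ p·7+(1-p)·1 = p·5+(1-p)·6 ⇒ p(2) = (1-p)(5) ⇒ p = 5/7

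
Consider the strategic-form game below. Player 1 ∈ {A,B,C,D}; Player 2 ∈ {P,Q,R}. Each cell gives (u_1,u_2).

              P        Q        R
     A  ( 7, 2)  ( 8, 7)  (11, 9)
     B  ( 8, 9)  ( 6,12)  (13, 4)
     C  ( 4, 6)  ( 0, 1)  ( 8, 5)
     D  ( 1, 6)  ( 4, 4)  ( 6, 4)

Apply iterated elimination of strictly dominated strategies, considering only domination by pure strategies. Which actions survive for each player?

IESDS → P1:{A,B} P2:{Q,R}

P1 drop C (A beats it: P:7>4 Q:8>0 R:11>8)
P1 drop D (A beats it: P:7>1 Q:8>4 R:11>6)
P2 drop P (Q beats it: A:7>2 B:12>9)
P1→{A,B} P2→{Q,R}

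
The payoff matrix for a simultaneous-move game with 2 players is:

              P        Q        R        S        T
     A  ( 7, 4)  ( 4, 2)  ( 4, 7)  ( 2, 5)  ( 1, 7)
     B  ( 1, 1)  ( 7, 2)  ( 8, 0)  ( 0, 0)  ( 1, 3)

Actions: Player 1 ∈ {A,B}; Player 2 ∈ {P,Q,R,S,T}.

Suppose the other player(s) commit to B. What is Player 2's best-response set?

u_2(P vs B) = 1
u_2(Q vs B) = 2
u_2(R vs B) = 0
u_2(S vs B) = 0
u_2(T vs B) = 3
max payoff 3 at {T}

P2 best: {T}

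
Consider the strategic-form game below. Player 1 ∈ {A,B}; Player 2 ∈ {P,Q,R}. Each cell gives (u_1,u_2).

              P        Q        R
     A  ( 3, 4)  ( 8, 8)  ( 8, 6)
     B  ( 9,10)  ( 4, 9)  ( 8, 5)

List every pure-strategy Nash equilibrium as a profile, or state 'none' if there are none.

(A,P): not NE [P1→B gives 9>3; P2→Q gives 8>4]
(A,Q): NE
(A,R): not NE [P2→Q gives 8>6]
(B,P): NE
(B,Q): not NE [P1→A gives 8>4; P2→P gives 10>9]
(B,R): not NE [P2→P gives 10>5]

Nash profiles: (A,Q), (B,P)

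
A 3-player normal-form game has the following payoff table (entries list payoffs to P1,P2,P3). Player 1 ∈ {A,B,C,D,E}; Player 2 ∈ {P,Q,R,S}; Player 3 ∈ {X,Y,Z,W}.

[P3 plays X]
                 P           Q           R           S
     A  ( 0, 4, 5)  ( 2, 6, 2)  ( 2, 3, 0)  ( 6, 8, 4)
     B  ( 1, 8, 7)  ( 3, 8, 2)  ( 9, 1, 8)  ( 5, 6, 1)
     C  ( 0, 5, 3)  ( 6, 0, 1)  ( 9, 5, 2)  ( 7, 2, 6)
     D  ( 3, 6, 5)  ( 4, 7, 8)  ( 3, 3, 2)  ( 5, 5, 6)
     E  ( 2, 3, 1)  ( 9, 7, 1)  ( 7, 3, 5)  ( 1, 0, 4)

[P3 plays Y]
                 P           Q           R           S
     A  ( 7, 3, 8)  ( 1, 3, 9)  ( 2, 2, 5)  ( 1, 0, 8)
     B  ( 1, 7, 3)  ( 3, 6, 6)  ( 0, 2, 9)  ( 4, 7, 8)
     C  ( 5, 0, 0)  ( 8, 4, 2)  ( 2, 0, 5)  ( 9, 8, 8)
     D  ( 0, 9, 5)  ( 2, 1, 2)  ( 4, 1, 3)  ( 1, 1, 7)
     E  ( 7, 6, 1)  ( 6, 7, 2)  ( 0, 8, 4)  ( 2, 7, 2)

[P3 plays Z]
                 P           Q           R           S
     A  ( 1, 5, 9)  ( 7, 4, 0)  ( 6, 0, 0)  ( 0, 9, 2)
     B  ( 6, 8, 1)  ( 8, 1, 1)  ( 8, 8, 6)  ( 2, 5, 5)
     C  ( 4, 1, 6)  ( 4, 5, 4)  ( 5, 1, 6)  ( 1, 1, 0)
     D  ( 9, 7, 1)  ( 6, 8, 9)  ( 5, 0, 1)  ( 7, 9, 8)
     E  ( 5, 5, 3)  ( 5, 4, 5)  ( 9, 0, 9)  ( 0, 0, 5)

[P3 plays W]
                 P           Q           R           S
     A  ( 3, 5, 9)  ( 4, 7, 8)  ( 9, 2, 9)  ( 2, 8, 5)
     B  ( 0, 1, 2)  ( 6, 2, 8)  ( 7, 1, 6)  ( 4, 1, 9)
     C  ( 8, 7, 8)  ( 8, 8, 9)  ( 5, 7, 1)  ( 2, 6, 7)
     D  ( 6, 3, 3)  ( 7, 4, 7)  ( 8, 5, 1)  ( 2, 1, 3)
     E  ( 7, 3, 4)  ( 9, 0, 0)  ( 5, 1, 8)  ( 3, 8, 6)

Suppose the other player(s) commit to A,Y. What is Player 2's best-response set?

BR_2 = {P,Q}

u_2(P vs A,Y) = 3
u_2(Q vs A,Y) = 3
u_2(R vs A,Y) = 2
u_2(S vs A,Y) = 0
max payoff 3 at {P,Q}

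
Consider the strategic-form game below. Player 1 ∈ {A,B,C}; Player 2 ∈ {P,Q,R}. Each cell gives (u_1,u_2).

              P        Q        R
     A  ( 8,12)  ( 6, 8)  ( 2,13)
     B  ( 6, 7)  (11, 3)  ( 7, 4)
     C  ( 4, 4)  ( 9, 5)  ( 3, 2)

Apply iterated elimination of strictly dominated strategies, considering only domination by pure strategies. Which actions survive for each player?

Remaining: P1:{A,B} P2:{P,R}

P1 drop C (B beats it: P:6>4 Q:11>9 R:7>3)
P2 drop Q (P beats it: A:12>8 B:7>3)
P1→{A,B} P2→{P,R}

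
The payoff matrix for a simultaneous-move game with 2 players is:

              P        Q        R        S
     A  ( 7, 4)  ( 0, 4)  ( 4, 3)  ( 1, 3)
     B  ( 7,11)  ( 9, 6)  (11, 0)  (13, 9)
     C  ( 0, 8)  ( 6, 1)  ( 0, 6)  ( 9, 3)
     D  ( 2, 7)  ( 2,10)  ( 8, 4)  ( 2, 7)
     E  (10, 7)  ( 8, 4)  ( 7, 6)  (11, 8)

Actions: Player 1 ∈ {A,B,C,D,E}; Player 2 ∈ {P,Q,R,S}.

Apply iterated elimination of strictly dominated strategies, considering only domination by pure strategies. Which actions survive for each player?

P1 drop A (E beats it: P:10>7 Q:8>0 R:7>4 S:11>1)
P1 drop C (B beats it: P:7>0 Q:9>6 R:11>0 S:13>9)
P1 drop D (B beats it: P:7>2 Q:9>2 R:11>8 S:13>2)
P2 drop Q (P beats it: B:11>6 E:7>4)
P2 drop R (P beats it: B:11>0 E:7>6)
P1→{B,E} P2→{P,S}

Survivors P1:{B,E} P2:{P,S}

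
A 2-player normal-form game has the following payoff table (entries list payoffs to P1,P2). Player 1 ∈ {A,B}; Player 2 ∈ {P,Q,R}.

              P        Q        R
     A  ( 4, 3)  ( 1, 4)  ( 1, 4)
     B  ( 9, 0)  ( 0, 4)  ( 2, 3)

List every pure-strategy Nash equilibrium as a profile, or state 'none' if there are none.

(A,P): not NE [P1→B gives 9>4; P2→R gives 4>3]
(A,Q): NE
(A,R): not NE [P1→B gives 2>1]
(B,P): not NE [P2→Q gives 4>0]
(B,Q): not NE [P1→A gives 1>0]
(B,R): not NE [P2→Q gives 4>3]

NE set: (A,Q)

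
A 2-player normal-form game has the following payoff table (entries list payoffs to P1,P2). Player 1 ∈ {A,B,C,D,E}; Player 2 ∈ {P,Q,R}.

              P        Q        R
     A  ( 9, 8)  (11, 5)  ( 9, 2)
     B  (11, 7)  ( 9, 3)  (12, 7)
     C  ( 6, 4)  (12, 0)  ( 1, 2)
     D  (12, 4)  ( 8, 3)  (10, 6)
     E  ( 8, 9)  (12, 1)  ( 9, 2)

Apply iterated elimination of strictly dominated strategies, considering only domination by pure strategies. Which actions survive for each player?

Remaining: P1:{B,D} P2:{P,R}

P2 drop Q (P beats it: A:8>5 B:7>3 C:4>0 D:4>3 E:9>1)
P1 drop A (B beats it: P:11>9 R:12>9)
P1 drop C (B beats it: P:11>6 R:12>1)
P1 drop E (B beats it: P:11>8 R:12>9)
P1→{B,D} P2→{P,R}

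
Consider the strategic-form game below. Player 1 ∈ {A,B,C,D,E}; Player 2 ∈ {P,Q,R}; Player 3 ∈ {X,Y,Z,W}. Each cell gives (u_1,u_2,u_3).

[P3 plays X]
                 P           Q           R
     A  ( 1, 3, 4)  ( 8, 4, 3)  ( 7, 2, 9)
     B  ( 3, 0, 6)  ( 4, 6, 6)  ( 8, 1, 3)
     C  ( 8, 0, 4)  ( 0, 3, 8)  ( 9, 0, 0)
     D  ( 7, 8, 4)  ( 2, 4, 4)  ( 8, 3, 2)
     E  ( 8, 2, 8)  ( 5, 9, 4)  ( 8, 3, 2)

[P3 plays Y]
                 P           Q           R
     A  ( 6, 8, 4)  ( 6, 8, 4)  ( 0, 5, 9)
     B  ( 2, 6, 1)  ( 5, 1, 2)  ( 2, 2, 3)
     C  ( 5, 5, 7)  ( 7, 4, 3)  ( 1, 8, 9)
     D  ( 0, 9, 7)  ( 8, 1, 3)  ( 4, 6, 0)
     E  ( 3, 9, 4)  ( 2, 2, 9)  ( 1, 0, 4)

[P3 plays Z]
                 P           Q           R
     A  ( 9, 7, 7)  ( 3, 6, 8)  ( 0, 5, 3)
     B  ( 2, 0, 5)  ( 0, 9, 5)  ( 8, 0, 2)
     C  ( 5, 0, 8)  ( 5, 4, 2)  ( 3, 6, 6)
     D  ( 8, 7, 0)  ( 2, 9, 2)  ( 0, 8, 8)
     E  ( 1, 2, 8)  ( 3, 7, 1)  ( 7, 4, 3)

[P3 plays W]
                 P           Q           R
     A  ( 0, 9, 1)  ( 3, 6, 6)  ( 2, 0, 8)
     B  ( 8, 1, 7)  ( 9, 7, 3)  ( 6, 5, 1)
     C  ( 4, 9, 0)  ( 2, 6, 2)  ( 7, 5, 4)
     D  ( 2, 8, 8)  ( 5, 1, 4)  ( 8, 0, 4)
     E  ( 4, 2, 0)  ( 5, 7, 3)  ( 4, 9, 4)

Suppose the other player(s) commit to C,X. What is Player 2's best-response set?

u_2(P vs C,X) = 0
u_2(Q vs C,X) = 3
u_2(R vs C,X) = 0
max payoff 3 at {Q}

argmax u_2 = {Q}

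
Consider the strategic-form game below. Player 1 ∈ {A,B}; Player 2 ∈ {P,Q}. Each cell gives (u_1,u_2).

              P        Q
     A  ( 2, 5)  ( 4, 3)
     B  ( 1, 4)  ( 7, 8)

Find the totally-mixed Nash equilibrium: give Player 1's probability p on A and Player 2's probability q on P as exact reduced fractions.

P1 indiff ⇒ q·2+(1-q)·4 = q·1+(1-q)·7 ⇒ q(1) = (1-q)(3) ⇒ q = 3/4
P2 indiff ⇒ p·5+(1-p)·4 = p·3+(1-p)·8 ⇒ p(2) = (1-p)(4) ⇒ p = 2/3

p=2/3, q=3/4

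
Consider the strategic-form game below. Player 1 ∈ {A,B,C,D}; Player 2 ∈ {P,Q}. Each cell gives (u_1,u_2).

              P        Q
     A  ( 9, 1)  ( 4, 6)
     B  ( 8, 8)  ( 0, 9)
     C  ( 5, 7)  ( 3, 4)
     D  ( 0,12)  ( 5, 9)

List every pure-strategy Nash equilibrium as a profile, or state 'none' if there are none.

PSNE: ∅

(A,P): not NE [P2→Q gives 6>1]
(A,Q): not NE [P1→D gives 5>4]
(B,P): not NE [P1→A gives 9>8; P2→Q gives 9>8]
(B,Q): not NE [P1→D gives 5>0]
(C,P): not NE [P1→A gives 9>5]
(C,Q): not NE [P1→D gives 5>3; P2→P gives 7>4]
(D,P): not NE [P1→A gives 9>0]
(D,Q): not NE [P2→P gives 12>9]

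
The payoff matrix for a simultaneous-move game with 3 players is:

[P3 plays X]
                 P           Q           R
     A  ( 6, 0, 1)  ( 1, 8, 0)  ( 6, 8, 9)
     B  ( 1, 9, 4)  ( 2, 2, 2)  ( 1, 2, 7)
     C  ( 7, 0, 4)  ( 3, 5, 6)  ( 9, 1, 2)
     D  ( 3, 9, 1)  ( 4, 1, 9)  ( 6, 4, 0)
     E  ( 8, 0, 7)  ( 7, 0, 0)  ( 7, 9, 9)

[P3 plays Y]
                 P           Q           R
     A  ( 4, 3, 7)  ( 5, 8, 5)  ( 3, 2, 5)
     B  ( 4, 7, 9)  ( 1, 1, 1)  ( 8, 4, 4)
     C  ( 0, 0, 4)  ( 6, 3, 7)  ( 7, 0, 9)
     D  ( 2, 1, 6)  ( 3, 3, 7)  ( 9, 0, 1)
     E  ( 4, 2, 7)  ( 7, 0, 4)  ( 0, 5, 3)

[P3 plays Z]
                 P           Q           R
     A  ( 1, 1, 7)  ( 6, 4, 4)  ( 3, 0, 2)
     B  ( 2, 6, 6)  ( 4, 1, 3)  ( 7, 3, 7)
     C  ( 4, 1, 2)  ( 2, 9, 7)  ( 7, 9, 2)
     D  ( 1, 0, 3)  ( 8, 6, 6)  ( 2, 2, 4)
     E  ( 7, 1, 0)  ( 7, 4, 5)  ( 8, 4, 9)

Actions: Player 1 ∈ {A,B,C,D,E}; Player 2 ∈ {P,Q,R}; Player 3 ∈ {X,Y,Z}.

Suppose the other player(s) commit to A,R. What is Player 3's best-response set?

u_3(X vs A,R) = 9
u_3(Y vs A,R) = 5
u_3(Z vs A,R) = 2
max payoff 9 at {X}

argmax u_3 = {X}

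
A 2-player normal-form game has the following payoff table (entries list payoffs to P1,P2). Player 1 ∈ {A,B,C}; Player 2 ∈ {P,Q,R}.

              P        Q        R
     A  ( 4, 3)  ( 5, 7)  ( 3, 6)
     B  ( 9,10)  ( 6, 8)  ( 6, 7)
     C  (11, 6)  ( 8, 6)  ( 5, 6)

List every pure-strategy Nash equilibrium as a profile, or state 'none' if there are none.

(A,P): not NE [P1→C gives 11>4; P2→Q gives 7>3]
(A,Q): not NE [P1→C gives 8>5]
(A,R): not NE [P1→B gives 6>3; P2→Q gives 7>6]
(B,P): not NE [P1→C gives 11>9]
(B,Q): not NE [P1→C gives 8>6; P2→P gives 10>8]
(B,R): not NE [P2→P gives 10>7]
(C,P): NE
(C,Q): NE
(C,R): not NE [P1→B gives 6>5]

PSNE = {(C,P), (C,Q)}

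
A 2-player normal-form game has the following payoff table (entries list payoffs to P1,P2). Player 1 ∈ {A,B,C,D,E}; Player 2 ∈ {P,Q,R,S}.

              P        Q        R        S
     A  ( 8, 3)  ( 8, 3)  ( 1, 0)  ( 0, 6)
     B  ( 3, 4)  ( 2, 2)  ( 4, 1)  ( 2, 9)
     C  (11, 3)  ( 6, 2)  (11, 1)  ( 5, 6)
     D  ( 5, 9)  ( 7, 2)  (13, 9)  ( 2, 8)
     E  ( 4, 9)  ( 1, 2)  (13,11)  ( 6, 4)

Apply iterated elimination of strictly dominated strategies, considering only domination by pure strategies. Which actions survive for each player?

P1 drop B (C beats it: P:11>3 Q:6>2 R:11>4 S:5>2)
P2 drop Q (S beats it: A:6>3 C:6>2 D:8>2 E:4>2)
P1 drop A (C beats it: P:11>8 R:11>1 S:5>0)
P1→{C,D,E} P2→{P,R,S}

IESDS → P1:{C,D,E} P2:{P,R,S}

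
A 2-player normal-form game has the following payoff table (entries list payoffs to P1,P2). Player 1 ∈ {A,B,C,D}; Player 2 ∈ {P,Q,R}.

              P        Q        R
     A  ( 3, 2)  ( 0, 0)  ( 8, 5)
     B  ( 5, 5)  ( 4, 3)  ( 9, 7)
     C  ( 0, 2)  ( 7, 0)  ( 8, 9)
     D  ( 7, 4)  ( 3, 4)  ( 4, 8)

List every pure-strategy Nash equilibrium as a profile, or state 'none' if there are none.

PSNE = {(B,R)}

(A,P): not NE [P1→D gives 7>3; P2→R gives 5>2]
(A,Q): not NE [P1→C gives 7>0; P2→R gives 5>0]
(A,R): not NE [P1→B gives 9>8]
(B,P): not NE [P1→D gives 7>5; P2→R gives 7>5]
(B,Q): not NE [P1→C gives 7>4; P2→R gives 7>3]
(B,R): NE
(C,P): not NE [P1→D gives 7>0; P2→R gives 9>2]
(C,Q): not NE [P2→R gives 9>0]
(C,R): not NE [P1→B gives 9>8]
(D,P): not NE [P2→R gives 8>4]
(D,Q): not NE [P1→C gives 7>3; P2→R gives 8>4]
(D,R): not NE [P1→B gives 9>4]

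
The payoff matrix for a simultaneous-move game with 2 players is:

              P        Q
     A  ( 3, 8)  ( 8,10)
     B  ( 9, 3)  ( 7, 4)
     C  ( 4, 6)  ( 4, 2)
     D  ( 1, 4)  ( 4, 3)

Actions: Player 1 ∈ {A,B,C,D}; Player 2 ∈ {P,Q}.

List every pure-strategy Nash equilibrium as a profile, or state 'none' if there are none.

NE set: (A,Q)

(A,P): not NE [P1→B gives 9>3; P2→Q gives 10>8]
(A,Q): NE
(B,P): not NE [P2→Q gives 4>3]
(B,Q): not NE [P1→A gives 8>7]
(C,P): not NE [P1→B gives 9>4]
(C,Q): not NE [P1→A gives 8>4; P2→P gives 6>2]
(D,P): not NE [P1→B gives 9>1]
(D,Q): not NE [P1→A gives 8>4; P2→P gives 4>3]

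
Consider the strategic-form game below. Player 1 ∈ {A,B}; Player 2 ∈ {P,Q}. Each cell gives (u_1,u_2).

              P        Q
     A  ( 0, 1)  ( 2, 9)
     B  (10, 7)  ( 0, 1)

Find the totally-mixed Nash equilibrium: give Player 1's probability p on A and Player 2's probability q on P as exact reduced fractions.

P1 indiff ⇒ q·0+(1-q)·2 = q·10+(1-q)·0 ⇒ q(-10) = (1-q)(-2) ⇒ q = 1/6
P2 indiff ⇒ p·1+(1-p)·7 = p·9+(1-p)·1 ⇒ p(-8) = (1-p)(-6) ⇒ p = 3/7

P1 mixes 3/7 on A; P2 mixes 1/6 on P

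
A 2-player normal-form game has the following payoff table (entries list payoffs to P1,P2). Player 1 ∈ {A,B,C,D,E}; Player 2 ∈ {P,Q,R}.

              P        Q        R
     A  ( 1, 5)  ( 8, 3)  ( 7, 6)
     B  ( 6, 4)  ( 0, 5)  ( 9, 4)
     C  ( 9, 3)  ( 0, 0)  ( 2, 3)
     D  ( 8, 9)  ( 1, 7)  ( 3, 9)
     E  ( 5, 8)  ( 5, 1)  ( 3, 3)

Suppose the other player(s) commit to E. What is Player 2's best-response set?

argmax u_2 = {P}

u_2(P vs E) = 8
u_2(Q vs E) = 1
u_2(R vs E) = 3
max payoff 8 at {P}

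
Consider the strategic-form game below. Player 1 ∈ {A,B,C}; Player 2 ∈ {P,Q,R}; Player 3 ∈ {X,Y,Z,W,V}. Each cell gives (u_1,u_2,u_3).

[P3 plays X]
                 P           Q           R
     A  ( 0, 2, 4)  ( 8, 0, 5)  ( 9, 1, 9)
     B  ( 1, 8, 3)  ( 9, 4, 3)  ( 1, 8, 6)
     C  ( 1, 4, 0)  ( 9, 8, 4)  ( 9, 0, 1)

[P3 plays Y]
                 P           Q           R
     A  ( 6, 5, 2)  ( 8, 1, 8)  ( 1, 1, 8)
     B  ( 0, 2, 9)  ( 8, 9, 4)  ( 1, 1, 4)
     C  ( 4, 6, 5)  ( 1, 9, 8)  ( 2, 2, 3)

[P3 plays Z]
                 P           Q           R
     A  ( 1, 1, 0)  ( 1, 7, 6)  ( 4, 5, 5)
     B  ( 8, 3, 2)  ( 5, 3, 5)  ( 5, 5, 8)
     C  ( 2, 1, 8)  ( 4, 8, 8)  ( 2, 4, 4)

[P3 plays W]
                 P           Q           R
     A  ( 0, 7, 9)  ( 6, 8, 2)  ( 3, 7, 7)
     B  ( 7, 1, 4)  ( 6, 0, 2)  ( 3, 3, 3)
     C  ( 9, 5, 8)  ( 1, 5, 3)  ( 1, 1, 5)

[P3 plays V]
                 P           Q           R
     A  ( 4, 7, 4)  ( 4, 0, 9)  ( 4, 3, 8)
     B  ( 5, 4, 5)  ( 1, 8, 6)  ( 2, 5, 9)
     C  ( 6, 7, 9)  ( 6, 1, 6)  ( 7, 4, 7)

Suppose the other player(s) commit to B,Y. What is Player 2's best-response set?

u_2(P vs B,Y) = 2
u_2(Q vs B,Y) = 9
u_2(R vs B,Y) = 1
max payoff 9 at {Q}

BR_2 = {Q}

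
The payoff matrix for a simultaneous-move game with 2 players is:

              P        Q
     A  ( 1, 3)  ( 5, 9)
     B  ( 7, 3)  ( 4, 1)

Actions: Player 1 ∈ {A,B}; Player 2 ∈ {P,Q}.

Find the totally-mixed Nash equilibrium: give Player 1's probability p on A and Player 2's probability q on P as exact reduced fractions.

P1 mixes 1/4 on A; P2 mixes 1/7 on P

P1 indiff ⇒ q·1+(1-q)·5 = q·7+(1-q)·4 ⇒ q(-6) = (1-q)(-1) ⇒ q = 1/7
P2 indiff ⇒ p·3+(1-p)·3 = p·9+(1-p)·1 ⇒ p(-6) = (1-p)(-2) ⇒ p = 1/4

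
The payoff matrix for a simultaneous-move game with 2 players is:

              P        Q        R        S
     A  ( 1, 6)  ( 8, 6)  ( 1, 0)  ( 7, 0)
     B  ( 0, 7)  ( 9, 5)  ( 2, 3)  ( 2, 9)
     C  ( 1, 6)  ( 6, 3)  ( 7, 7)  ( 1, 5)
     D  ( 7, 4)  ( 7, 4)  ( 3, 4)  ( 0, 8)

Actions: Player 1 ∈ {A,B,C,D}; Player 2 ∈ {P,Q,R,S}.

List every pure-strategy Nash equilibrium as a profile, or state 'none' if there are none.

(A,P): not NE [P1→D gives 7>1]
(A,Q): not NE [P1→B gives 9>8]
(A,R): not NE [P1→C gives 7>1; P2→Q gives 6>0]
(A,S): not NE [P2→Q gives 6>0]
(B,P): not NE [P1→D gives 7>0; P2→S gives 9>7]
(B,Q): not NE [P2→S gives 9>5]
(B,R): not NE [P1→C gives 7>2; P2→S gives 9>3]
(B,S): not NE [P1→A gives 7>2]
(C,P): not NE [P1→D gives 7>1; P2→R gives 7>6]
(C,Q): not NE [P1→B gives 9>6; P2→R gives 7>3]
(C,R): NE
(C,S): not NE [P1→A gives 7>1; P2→R gives 7>5]
(D,P): not NE [P2→S gives 8>4]
(D,Q): not NE [P1→B gives 9>7; P2→S gives 8>4]
(D,R): not NE [P1→C gives 7>3; P2→S gives 8>4]
(D,S): not NE [P1→A gives 7>0]

PSNE = {(C,R)}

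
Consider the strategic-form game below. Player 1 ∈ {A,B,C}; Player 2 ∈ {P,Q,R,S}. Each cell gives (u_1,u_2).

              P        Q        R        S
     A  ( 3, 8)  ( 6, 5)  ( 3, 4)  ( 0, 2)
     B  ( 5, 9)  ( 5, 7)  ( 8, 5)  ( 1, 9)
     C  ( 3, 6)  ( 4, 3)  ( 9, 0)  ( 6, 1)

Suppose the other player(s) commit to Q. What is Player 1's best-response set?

argmax u_1 = {A}

u_1(A vs Q) = 6
u_1(B vs Q) = 5
u_1(C vs Q) = 4
max payoff 6 at {A}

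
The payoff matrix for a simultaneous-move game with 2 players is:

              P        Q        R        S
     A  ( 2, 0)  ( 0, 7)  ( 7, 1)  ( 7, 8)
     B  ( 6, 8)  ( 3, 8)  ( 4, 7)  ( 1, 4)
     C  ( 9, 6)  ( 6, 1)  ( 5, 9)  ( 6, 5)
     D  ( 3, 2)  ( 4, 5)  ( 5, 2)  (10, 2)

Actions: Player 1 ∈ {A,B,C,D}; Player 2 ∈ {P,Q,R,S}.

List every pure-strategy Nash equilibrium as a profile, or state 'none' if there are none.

No pure NE.

(A,P): not NE [P1→C gives 9>2; P2→S gives 8>0]
(A,Q): not NE [P1→C gives 6>0; P2→S gives 8>7]
(A,R): not NE [P2→S gives 8>1]
(A,S): not NE [P1→D gives 10>7]
(B,P): not NE [P1→C gives 9>6]
(B,Q): not NE [P1→C gives 6>3]
(B,R): not NE [P1→A gives 7>4; P2→Q gives 8>7]
(B,S): not NE [P1→D gives 10>1; P2→Q gives 8>4]
(C,P): not NE [P2→R gives 9>6]
(C,Q): not NE [P2→R gives 9>1]
(C,R): not NE [P1→A gives 7>5]
(C,S): not NE [P1→D gives 10>6; P2→R gives 9>5]
(D,P): not NE [P1→C gives 9>3; P2→Q gives 5>2]
(D,Q): not NE [P1→C gives 6>4]
(D,R): not NE [P1→A gives 7>5; P2→Q gives 5>2]
(D,S): not NE [P2→Q gives 5>2]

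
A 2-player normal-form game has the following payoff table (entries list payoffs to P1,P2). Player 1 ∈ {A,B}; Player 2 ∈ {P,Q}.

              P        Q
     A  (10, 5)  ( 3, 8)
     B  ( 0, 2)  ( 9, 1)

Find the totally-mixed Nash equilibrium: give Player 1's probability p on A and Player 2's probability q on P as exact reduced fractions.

P1 mixes 1/4 on A; P2 mixes 3/8 on P

P1 indiff ⇒ q·10+(1-q)·3 = q·0+(1-q)·9 ⇒ q(10) = (1-q)(6) ⇒ q = 3/8
P2 indiff ⇒ p·5+(1-p)·2 = p·8+(1-p)·1 ⇒ p(-3) = (1-p)(-1) ⇒ p = 1/4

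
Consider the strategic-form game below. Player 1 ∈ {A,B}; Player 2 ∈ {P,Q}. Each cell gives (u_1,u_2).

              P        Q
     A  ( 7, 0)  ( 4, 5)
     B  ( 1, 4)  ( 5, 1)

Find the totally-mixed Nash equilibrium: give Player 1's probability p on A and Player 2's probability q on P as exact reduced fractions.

P1 indiff ⇒ q·7+(1-q)·4 = q·1+(1-q)·5 ⇒ q(6) = (1-q)(1) ⇒ q = 1/7
P2 indiff ⇒ p·0+(1-p)·4 = p·5+(1-p)·1 ⇒ p(-5) = (1-p)(-3) ⇒ p = 3/8

p=3/8, q=1/7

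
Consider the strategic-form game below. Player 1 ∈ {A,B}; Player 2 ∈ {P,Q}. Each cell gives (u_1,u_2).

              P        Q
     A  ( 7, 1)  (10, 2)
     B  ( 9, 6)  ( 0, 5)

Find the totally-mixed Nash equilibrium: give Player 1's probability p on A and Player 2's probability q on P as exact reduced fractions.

P1 mixes 1/2 on A; P2 mixes 5/6 on P

P1 indiff ⇒ q·7+(1-q)·10 = q·9+(1-q)·0 ⇒ q(-2) = (1-q)(-10) ⇒ q = 5/6
P2 indiff ⇒ p·1+(1-p)·6 = p·2+(1-p)·5 ⇒ p(-1) = (1-p)(-1) ⇒ p = 1/2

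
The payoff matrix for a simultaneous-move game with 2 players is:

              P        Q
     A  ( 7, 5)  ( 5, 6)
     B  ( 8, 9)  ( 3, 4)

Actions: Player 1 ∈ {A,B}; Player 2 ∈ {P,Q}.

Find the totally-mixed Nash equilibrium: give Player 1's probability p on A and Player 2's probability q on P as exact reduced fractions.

P1 indiff ⇒ q·7+(1-q)·5 = q·8+(1-q)·3 ⇒ q(-1) = (1-q)(-2) ⇒ q = 2/3
P2 indiff ⇒ p·5+(1-p)·9 = p·6+(1-p)·4 ⇒ p(-1) = (1-p)(-5) ⇒ p = 5/6

P1 mixes 5/6 on A; P2 mixes 2/3 on P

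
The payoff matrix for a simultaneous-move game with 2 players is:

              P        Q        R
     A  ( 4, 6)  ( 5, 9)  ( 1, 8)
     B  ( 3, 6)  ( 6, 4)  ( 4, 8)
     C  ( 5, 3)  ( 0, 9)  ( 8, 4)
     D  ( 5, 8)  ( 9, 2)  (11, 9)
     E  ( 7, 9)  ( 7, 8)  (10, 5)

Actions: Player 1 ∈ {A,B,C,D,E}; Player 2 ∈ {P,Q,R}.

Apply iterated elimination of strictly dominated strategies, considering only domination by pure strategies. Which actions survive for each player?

P1 drop A (D beats it: P:5>4 Q:9>5 R:11>1)
P1 drop B (D beats it: P:5>3 Q:9>6 R:11>4)
P1 drop C (E beats it: P:7>5 Q:7>0 R:10>8)
P2 drop Q (P beats it: D:8>2 E:9>8)
P1→{D,E} P2→{P,R}

Survivors P1:{D,E} P2:{P,R}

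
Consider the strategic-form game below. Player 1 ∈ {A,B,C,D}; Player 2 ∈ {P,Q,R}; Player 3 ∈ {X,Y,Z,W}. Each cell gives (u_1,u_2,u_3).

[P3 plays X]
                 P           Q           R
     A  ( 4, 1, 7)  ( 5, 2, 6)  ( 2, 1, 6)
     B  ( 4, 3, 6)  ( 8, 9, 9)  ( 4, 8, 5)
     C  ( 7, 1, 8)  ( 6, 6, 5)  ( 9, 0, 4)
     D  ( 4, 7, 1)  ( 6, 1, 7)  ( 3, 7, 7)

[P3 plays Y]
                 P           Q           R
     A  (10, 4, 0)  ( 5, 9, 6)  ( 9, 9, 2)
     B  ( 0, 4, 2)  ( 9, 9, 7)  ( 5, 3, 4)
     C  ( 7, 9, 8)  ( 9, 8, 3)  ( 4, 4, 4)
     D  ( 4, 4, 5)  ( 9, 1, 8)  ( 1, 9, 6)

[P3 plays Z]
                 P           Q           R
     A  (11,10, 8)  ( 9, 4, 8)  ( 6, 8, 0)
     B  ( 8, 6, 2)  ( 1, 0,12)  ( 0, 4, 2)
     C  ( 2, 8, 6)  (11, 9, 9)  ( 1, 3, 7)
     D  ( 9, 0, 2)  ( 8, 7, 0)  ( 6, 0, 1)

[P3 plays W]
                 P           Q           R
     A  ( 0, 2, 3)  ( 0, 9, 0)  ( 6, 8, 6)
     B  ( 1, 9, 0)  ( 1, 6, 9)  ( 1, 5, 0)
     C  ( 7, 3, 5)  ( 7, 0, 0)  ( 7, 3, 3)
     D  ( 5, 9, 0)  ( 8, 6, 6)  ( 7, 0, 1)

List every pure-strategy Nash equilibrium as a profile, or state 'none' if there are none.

Nash profiles: (A,P,Z), (C,Q,Z)

(A,P,X): not NE [P1→C gives 7>4; P2→Q gives 2>1; P3→Z gives 8>7]
(A,P,Y): not NE [P2→R gives 9>4; P3→Z gives 8>0]
(A,P,Z): NE
(A,P,W): not NE [P1→C gives 7>0; P2→Q gives 9>2; P3→Z gives 8>3]
(A,Q,X): not NE [P1→B gives 8>5; P3→Z gives 8>6]
(A,Q,Y): not NE [P1→D gives 9>5; P3→Z gives 8>6]
(A,Q,Z): not NE [P1→C gives 11>9; P2→P gives 10>4]
(A,Q,W): not NE [P1→D gives 8>0; P3→Z gives 8>0]
(A,R,X): not NE [P1→C gives 9>2; P2→Q gives 2>1]
(A,R,Y): not NE [P3→W gives 6>2]
(A,R,Z): not NE [P2→P gives 10>8; P3→W gives 6>0]
(A,R,W): not NE [P1→D gives 7>6; P2→Q gives 9>8]
(B,P,X): not NE [P1→C gives 7>4; P2→Q gives 9>3]
(B,P,Y): not NE [P1→A gives 10>0; P2→Q gives 9>4; P3→X gives 6>2]
(B,P,Z): not NE [P1→A gives 11>8; P3→X gives 6>2]
(B,P,W): not NE [P1→C gives 7>1; P3→X gives 6>0]
(B,Q,X): not NE [P3→Z gives 12>9]
(B,Q,Y): not NE [P3→Z gives 12>7]
(B,Q,Z): not NE [P1→C gives 11>1; P2→P gives 6>0]
(B,Q,W): not NE [P1→D gives 8>1; P2→P gives 9>6; P3→Z gives 12>9]
(B,R,X): not NE [P1→C gives 9>4; P2→Q gives 9>8]
(B,R,Y): not NE [P1→A gives 9>5; P2→Q gives 9>3; P3→X gives 5>4]
(B,R,Z): not NE [P1→D gives 6>0; P2→P gives 6>4; P3→X gives 5>2]
(B,R,W): not NE [P1→D gives 7>1; P2→P gives 9>5; P3→X gives 5>0]
(C,P,X): not NE [P2→Q gives 6>1]
(C,P,Y): not NE [P1→A gives 10>7]
(C,P,Z): not NE [P1→A gives 11>2; P2→Q gives 9>8; P3→Y gives 8>6]
(C,P,W): not NE [P3→Y gives 8>5]
(C,Q,X): not NE [P1→B gives 8>6; P3→Z gives 9>5]
(C,Q,Y): not NE [P2→P gives 9>8; P3→Z gives 9>3]
(C,Q,Z): NE
(C,Q,W): not NE [P1→D gives 8>7; P2→R gives 3>0; P3→Z gives 9>0]
(C,R,X): not NE [P2→Q gives 6>0; P3→Z gives 7>4]
(C,R,Y): not NE [P1→A gives 9>4; P2→P gives 9>4; P3→Z gives 7>4]
(C,R,Z): not NE [P1→D gives 6>1; P2→Q gives 9>3]
(C,R,W): not NE [P3→Z gives 7>3]
(D,P,X): not NE [P1→C gives 7>4; P3→Y gives 5>1]
(D,P,Y): not NE [P1→A gives 10>4; P2→R gives 9>4]
(D,P,Z): not NE [P1→A gives 11>9; P2→Q gives 7>0; P3→Y gives 5>2]
(D,P,W): not NE [P1→C gives 7>5; P3→Y gives 5>0]
(D,Q,X): not NE [P1→B gives 8>6; P2→R gives 7>1; P3→Y gives 8>7]
(D,Q,Y): not NE [P2→R gives 9>1]
(D,Q,Z): not NE [P1→C gives 11>8; P3→Y gives 8>0]
(D,Q,W): not NE [P2→P gives 9>6; P3→Y gives 8>6]
(D,R,X): not NE [P1→C gives 9>3]
(D,R,Y): not NE [P1→A gives 9>1; P3→X gives 7>6]
(D,R,Z): not NE [P2→Q gives 7>0; P3→X gives 7>1]
(D,R,W): not NE [P2→P gives 9>0; P3→X gives 7>1]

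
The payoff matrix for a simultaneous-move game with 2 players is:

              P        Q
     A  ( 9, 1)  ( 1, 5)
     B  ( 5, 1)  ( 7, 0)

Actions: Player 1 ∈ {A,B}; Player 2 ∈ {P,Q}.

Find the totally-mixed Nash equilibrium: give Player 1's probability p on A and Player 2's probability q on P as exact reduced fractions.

(p,q) = (1/5, 3/5)

P1 indiff ⇒ q·9+(1-q)·1 = q·5+(1-q)·7 ⇒ q(4) = (1-q)(6) ⇒ q = 3/5
P2 indiff ⇒ p·1+(1-p)·1 = p·5+(1-p)·0 ⇒ p(-4) = (1-p)(-1) ⇒ p = 1/5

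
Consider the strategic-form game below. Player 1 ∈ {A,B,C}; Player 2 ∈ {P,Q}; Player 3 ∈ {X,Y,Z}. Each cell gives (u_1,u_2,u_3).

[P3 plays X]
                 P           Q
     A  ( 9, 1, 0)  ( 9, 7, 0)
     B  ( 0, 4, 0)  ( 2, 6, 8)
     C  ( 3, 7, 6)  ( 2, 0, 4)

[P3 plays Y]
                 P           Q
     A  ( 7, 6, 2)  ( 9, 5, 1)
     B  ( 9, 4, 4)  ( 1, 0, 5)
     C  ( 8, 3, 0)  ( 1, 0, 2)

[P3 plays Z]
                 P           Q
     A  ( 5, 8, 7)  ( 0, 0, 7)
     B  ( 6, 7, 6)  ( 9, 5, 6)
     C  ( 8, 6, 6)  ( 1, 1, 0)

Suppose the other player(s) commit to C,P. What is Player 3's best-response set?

BR_3 = {X,Z}

u_3(X vs C,P) = 6
u_3(Y vs C,P) = 0
u_3(Z vs C,P) = 6
max payoff 6 at {X,Z}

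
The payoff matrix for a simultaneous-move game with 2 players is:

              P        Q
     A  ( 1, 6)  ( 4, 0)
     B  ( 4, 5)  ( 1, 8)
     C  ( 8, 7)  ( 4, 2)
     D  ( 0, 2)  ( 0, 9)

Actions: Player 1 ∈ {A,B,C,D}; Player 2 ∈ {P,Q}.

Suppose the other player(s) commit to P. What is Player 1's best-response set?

BR_1 = {C}

u_1(A vs P) = 1
u_1(B vs P) = 4
u_1(C vs P) = 8
u_1(D vs P) = 0
max payoff 8 at {C}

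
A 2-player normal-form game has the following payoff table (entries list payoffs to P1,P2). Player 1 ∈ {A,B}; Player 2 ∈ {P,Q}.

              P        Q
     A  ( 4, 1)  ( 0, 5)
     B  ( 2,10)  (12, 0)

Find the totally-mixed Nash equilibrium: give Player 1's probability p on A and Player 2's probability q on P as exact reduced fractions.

P1 indiff ⇒ q·4+(1-q)·0 = q·2+(1-q)·12 ⇒ q(2) = (1-q)(12) ⇒ q = 6/7
P2 indiff ⇒ p·1+(1-p)·10 = p·5+(1-p)·0 ⇒ p(-4) = (1-p)(-10) ⇒ p = 5/7

P1 mixes 5/7 on A; P2 mixes 6/7 on P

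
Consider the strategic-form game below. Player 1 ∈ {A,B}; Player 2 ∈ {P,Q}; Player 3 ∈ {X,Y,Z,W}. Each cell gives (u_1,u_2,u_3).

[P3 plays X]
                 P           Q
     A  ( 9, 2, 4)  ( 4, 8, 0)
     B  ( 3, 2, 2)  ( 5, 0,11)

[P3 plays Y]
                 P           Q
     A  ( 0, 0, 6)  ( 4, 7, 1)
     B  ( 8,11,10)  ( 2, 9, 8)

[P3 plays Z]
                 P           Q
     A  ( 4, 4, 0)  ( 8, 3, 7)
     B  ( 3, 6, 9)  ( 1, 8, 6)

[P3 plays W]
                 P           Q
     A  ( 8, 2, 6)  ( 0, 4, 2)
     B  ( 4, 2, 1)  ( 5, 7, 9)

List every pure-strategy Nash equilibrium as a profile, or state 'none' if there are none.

(A,P,X): not NE [P2→Q gives 8>2; P3→W gives 6>4]
(A,P,Y): not NE [P1→B gives 8>0; P2→Q gives 7>0]
(A,P,Z): not NE [P3→W gives 6>0]
(A,P,W): not NE [P2→Q gives 4>2]
(A,Q,X): not NE [P1→B gives 5>4; P3→Z gives 7>0]
(A,Q,Y): not NE [P3→Z gives 7>1]
(A,Q,Z): not NE [P2→P gives 4>3]
(A,Q,W): not NE [P1→B gives 5>0; P3→Z gives 7>2]
(B,P,X): not NE [P1→A gives 9>3; P3→Y gives 10>2]
(B,P,Y): NE
(B,P,Z): not NE [P1→A gives 4>3; P2→Q gives 8>6; P3→Y gives 10>9]
(B,P,W): not NE [P1→A gives 8>4; P2→Q gives 7>2; P3→Y gives 10>1]
(B,Q,X): not NE [P2→P gives 2>0]
(B,Q,Y): not NE [P1→A gives 4>2; P2→P gives 11>9; P3→X gives 11>8]
(B,Q,Z): not NE [P1→A gives 8>1; P3→X gives 11>6]
(B,Q,W): not NE [P3→X gives 11>9]

PSNE = {(B,P,Y)}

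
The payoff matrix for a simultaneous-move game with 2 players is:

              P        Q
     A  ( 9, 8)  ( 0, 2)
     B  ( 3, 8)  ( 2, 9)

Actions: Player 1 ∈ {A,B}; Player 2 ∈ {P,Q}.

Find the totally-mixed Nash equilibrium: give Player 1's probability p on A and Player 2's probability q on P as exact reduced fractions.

P1 mixes 1/7 on A; P2 mixes 1/4 on P

P1 indiff ⇒ q·9+(1-q)·0 = q·3+(1-q)·2 ⇒ q(6) = (1-q)(2) ⇒ q = 1/4
P2 indiff ⇒ p·8+(1-p)·8 = p·2+(1-p)·9 ⇒ p(6) = (1-p)(1) ⇒ p = 1/7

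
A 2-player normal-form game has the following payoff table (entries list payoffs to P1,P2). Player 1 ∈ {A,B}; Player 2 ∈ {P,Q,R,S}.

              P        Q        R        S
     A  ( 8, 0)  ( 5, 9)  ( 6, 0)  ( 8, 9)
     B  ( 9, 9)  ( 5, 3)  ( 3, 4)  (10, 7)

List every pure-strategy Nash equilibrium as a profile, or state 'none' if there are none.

(A,P): not NE [P1→B gives 9>8; P2→S gives 9>0]
(A,Q): NE
(A,R): not NE [P2→S gives 9>0]
(A,S): not NE [P1→B gives 10>8]
(B,P): NE
(B,Q): not NE [P2→P gives 9>3]
(B,R): not NE [P1→A gives 6>3; P2→P gives 9>4]
(B,S): not NE [P2→P gives 9>7]

PSNE = {(A,Q), (B,P)}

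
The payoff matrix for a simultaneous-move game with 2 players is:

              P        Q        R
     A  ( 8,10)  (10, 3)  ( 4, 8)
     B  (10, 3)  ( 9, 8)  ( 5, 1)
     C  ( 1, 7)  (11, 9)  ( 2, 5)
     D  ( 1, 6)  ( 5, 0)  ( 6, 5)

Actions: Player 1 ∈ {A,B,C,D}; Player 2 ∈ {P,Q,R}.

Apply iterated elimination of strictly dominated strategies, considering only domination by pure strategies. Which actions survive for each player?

Remaining: P1:{A,B,C} P2:{P,Q}

P2 drop R (P beats it: A:10>8 B:3>1 C:7>5 D:6>5)
P1 drop D (A beats it: P:8>1 Q:10>5)
P1→{A,B,C} P2→{P,Q}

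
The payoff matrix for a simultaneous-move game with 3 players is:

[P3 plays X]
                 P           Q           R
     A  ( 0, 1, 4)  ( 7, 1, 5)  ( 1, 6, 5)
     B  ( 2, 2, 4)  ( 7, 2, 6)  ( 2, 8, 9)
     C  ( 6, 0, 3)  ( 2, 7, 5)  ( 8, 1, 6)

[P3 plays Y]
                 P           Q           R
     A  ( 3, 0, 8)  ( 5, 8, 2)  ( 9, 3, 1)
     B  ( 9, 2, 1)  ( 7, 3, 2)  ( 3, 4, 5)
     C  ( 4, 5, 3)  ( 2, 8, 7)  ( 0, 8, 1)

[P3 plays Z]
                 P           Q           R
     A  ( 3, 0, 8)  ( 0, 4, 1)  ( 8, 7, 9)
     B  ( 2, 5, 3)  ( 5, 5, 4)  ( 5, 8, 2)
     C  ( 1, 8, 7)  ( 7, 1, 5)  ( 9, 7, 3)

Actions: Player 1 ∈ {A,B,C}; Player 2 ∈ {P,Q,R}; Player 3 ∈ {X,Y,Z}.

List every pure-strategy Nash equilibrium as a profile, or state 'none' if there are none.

Equilibria: none

(A,P,X): not NE [P1→C gives 6>0; P2→R gives 6>1; P3→Z gives 8>4]
(A,P,Y): not NE [P1→B gives 9>3; P2→Q gives 8>0]
(A,P,Z): not NE [P2→R gives 7>0]
(A,Q,X): not NE [P2→R gives 6>1]
(A,Q,Y): not NE [P1→B gives 7>5; P3→X gives 5>2]
(A,Q,Z): not NE [P1→C gives 7>0; P2→R gives 7>4; P3→X gives 5>1]
(A,R,X): not NE [P1→C gives 8>1; P3→Z gives 9>5]
(A,R,Y): not NE [P2→Q gives 8>3; P3→Z gives 9>1]
(A,R,Z): not NE [P1→C gives 9>8]
(B,P,X): not NE [P1→C gives 6>2; P2→R gives 8>2]
(B,P,Y): not NE [P2→R gives 4>2; P3→X gives 4>1]
(B,P,Z): not NE [P1→A gives 3>2; P2→R gives 8>5; P3→X gives 4>3]
(B,Q,X): not NE [P2→R gives 8>2]
(B,Q,Y): not NE [P2→R gives 4>3; P3→X gives 6>2]
(B,Q,Z): not NE [P1→C gives 7>5; P2→R gives 8>5; P3→X gives 6>4]
(B,R,X): not NE [P1→C gives 8>2]
(B,R,Y): not NE [P1→A gives 9>3; P3→X gives 9>5]
(B,R,Z): not NE [P1→C gives 9>5; P3→X gives 9>2]
(C,P,X): not NE [P2→Q gives 7>0; P3→Z gives 7>3]
(C,P,Y): not NE [P1→B gives 9>4; P2→R gives 8>5; P3→Z gives 7>3]
(C,P,Z): not NE [P1→A gives 3>1]
(C,Q,X): not NE [P1→B gives 7>2; P3→Y gives 7>5]
(C,Q,Y): not NE [P1→B gives 7>2]
(C,Q,Z): not NE [P2→P gives 8>1; P3→Y gives 7>5]
(C,R,X): not NE [P2→Q gives 7>1]
(C,R,Y): not NE [P1→A gives 9>0; P3→X gives 6>1]
(C,R,Z): not NE [P2→P gives 8>7; P3→X gives 6>3]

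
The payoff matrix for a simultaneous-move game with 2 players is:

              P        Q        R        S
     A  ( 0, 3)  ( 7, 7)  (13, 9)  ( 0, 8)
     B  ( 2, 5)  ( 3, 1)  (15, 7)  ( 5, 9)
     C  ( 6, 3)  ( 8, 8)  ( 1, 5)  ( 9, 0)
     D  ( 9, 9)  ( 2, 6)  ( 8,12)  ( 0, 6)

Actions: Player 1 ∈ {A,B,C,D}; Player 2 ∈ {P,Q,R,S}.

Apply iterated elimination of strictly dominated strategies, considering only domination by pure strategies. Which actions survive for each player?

Survivors P1:{A,B,C} P2:{Q,R,S}

P2 drop P (R beats it: A:9>3 B:7>5 C:5>3 D:12>9)
P1 drop D (B beats it: Q:3>2 R:15>8 S:5>0)
P1→{A,B,C} P2→{Q,R,S}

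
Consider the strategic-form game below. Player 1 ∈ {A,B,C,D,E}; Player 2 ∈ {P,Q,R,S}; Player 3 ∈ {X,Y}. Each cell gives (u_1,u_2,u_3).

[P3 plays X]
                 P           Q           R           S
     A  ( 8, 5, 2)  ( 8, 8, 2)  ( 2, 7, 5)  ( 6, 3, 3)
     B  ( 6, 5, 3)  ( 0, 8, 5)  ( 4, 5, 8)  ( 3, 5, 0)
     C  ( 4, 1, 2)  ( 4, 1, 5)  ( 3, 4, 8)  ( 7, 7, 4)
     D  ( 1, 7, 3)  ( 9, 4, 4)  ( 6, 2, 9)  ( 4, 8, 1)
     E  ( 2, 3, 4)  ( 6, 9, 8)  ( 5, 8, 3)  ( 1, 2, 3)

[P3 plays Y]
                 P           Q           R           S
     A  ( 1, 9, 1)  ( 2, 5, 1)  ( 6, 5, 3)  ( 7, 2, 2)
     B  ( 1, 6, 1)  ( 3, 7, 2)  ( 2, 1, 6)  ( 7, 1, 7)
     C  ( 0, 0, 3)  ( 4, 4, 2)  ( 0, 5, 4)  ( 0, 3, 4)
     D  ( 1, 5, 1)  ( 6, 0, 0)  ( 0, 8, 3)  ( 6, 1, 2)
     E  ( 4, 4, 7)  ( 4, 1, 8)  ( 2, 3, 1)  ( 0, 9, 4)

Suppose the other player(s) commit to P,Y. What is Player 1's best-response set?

u_1(A vs P,Y) = 1
u_1(B vs P,Y) = 1
u_1(C vs P,Y) = 0
u_1(D vs P,Y) = 1
u_1(E vs P,Y) = 4
max payoff 4 at {E}

P1 best: {E}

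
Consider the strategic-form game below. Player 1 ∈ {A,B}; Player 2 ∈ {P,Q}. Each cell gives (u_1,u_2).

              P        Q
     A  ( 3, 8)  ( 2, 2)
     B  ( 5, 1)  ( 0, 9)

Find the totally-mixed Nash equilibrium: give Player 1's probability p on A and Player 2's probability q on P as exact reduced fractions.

p=4/7, q=1/2

P1 indiff ⇒ q·3+(1-q)·2 = q·5+(1-q)·0 ⇒ q(-2) = (1-q)(-2) ⇒ q = 1/2
P2 indiff ⇒ p·8+(1-p)·1 = p·2+(1-p)·9 ⇒ p(6) = (1-p)(8) ⇒ p = 4/7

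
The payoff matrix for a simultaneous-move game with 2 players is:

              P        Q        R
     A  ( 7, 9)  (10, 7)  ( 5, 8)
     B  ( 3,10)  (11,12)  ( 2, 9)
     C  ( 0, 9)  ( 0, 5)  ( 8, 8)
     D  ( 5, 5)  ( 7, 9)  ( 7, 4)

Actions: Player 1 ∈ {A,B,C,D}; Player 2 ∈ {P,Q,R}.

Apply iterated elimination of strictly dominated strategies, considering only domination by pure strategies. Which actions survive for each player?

P2 drop R (P beats it: A:9>8 B:10>9 C:9>8 D:5>4)
P1 drop C (A beats it: P:7>0 Q:10>0)
P1 drop D (A beats it: P:7>5 Q:10>7)
P1→{A,B} P2→{P,Q}

Remaining: P1:{A,B} P2:{P,Q}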